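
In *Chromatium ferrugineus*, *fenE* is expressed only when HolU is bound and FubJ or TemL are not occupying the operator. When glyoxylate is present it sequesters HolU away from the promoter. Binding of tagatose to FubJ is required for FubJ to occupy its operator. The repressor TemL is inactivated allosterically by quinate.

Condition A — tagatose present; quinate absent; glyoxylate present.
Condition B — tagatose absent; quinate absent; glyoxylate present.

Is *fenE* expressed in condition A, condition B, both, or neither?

neither

Condition A:
Tagatose is present, so FubJ is active.
Quinate is absent, so TemL is active.
Glyoxylate is present, so HolU is inactive.
With repressor FubJ bound, *fenE* is not transcribed.
→ *fenE* is OFF in A.
Condition B:
Tagatose is absent, so FubJ is inactive.
Quinate is absent, so TemL is active.
Glyoxylate is present, so HolU is inactive.
With repressor TemL bound, *fenE* is not transcribed.
→ *fenE* is OFF in B.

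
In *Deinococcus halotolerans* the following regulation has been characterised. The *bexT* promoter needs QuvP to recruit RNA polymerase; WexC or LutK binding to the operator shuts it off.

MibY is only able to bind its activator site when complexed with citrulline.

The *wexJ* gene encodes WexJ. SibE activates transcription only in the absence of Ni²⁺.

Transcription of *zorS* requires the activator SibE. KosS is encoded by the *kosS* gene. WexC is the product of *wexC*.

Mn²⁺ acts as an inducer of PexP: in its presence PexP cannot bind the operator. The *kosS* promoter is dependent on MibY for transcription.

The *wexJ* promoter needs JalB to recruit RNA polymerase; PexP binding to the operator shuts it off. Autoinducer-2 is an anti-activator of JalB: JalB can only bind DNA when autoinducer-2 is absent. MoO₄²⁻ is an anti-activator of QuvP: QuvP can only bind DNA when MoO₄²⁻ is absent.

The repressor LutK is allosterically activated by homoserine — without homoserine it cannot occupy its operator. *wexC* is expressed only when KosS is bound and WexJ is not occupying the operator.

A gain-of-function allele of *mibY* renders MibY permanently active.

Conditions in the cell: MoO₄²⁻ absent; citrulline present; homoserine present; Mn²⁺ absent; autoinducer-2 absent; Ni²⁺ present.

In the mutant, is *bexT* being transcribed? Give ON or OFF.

OFF

MoO₄²⁻ is absent, so QuvP is active.
MibY is constitutively active in this strain.
No repressor is bound and MibY is active, so *kosS* is transcribed.
So KosS is produced and active.
Mn²⁺ is absent, so PexP is active.
Autoinducer-2 is absent, so JalB is active.
With repressor PexP bound, *wexJ* is not transcribed.
So WexJ is not produced.
No repressor is bound and KosS is active, so *wexC* is transcribed.
So WexC is produced and active.
Homoserine is present, so LutK is active.
With repressor WexC bound, *bexT* is not transcribed.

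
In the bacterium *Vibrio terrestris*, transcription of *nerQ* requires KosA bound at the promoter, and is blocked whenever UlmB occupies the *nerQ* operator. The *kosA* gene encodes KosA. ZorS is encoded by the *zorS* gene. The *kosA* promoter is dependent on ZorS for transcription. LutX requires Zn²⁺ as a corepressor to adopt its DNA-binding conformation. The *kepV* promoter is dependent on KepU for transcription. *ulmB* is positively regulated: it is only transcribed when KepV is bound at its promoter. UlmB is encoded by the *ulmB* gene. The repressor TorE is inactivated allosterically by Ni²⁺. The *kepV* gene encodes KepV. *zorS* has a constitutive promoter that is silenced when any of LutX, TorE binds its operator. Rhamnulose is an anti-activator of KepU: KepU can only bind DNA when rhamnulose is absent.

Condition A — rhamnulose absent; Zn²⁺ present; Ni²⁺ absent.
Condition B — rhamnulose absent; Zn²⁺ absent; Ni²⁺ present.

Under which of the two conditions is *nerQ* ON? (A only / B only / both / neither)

Condition A:
Rhamnulose is absent, so KepU is active.
No repressor is bound and KepU is active, so *kepV* is transcribed.
So KepV is produced and active.
No repressor is bound and KepV is active, so *ulmB* is transcribed.
So UlmB is produced and active.
Zn²⁺ is present, so LutX is active.
Ni²⁺ is absent, so TorE is active.
With repressor LutX bound, *zorS* is not transcribed.
So ZorS is not produced.
Required activator ZorS is absent, so *kosA* is not transcribed.
So KosA is not produced.
With repressor UlmB bound, *nerQ* is not transcribed.
→ *nerQ* is OFF in A.
Condition B:
Rhamnulose is absent, so KepU is active.
No repressor is bound and KepU is active, so *kepV* is transcribed.
So KepV is produced and active.
No repressor is bound and KepV is active, so *ulmB* is transcribed.
So UlmB is produced and active.
Zn²⁺ is absent, so LutX is inactive.
Ni²⁺ is present, so TorE is inactive.
With no repressor bound, *zorS* is transcribed.
So ZorS is produced and active.
No repressor is bound and ZorS is active, so *kosA* is transcribed.
So KosA is produced and active.
With repressor UlmB bound, *nerQ* is not transcribed.
→ *nerQ* is OFF in B.

neither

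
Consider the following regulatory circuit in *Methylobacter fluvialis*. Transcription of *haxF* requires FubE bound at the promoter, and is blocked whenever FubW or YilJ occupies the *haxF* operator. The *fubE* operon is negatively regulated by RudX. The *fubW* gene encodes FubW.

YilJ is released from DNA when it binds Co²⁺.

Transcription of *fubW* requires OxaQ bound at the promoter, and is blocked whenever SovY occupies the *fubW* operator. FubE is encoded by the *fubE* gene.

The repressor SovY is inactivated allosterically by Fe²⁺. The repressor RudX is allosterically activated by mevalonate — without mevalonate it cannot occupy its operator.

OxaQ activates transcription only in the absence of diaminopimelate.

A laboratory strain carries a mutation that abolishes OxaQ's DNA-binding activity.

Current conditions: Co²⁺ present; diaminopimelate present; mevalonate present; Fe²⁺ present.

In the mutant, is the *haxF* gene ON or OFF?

Mevalonate is present, so RudX is active.
With repressor RudX bound, *fubE* is not transcribed.
So FubE is not produced.
OxaQ is non-functional in this strain, so it has no effect.
Fe²⁺ is present, so SovY is inactive.
Required activator OxaQ is absent, so *fubW* is not transcribed.
So FubW is not produced.
Co²⁺ is present, so YilJ is inactive.
Required activator FubE is absent, so *haxF* is not transcribed.

OFF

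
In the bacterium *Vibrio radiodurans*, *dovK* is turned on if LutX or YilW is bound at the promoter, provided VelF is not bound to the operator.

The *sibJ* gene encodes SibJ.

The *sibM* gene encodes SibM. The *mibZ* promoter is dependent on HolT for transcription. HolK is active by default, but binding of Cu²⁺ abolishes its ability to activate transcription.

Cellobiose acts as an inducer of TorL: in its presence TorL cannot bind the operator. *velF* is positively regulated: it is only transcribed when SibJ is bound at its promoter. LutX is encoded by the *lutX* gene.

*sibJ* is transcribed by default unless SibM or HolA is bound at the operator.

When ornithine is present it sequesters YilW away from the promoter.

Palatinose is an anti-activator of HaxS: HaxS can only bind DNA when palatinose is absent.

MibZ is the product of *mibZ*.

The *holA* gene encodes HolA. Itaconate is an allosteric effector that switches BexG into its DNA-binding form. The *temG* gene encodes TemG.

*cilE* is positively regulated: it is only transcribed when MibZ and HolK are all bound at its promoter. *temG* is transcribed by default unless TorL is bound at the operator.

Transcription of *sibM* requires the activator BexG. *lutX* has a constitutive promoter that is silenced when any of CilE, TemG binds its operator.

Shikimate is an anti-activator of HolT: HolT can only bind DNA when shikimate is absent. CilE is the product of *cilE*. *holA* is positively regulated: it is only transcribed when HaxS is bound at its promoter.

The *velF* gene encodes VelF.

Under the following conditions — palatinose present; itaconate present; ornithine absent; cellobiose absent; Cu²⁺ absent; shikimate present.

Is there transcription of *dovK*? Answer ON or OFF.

ON

Shikimate is present, so HolT is inactive.
Required activator HolT is absent, so *mibZ* is not transcribed.
So MibZ is not produced.
Cu²⁺ is absent, so HolK is active.
Required activator MibZ is absent, so *cilE* is not transcribed.
So CilE is not produced.
Cellobiose is absent, so TorL is active.
With repressor TorL bound, *temG* is not transcribed.
So TemG is not produced.
With no repressor bound, *lutX* is transcribed.
So LutX is produced and active.
Itaconate is present, so BexG is active.
No repressor is bound and BexG is active, so *sibM* is transcribed.
So SibM is produced and active.
Palatinose is present, so HaxS is inactive.
Required activator HaxS is absent, so *holA* is not transcribed.
So HolA is not produced.
With repressor SibM bound, *sibJ* is not transcribed.
So SibJ is not produced.
Required activator SibJ is absent, so *velF* is not transcribed.
So VelF is not produced.
Ornithine is absent, so YilW is active.
Activator LutX is present, so *dovK* is transcribed.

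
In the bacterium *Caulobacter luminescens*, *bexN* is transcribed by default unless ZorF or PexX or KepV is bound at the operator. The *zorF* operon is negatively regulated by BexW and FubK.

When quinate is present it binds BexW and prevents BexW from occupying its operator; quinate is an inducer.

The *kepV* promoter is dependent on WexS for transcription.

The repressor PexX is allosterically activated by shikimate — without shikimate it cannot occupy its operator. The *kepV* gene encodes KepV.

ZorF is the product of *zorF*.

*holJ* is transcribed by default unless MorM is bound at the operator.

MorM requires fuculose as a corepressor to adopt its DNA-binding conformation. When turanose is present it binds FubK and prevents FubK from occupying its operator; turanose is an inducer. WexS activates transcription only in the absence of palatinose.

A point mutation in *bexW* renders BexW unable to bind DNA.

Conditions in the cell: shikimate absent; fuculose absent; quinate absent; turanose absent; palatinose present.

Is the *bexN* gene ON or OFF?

ON

BexW is non-functional in this strain, so it has no effect.
Turanose is absent, so FubK is active.
With repressor FubK bound, *zorF* is not transcribed.
So ZorF is not produced.
Shikimate is absent, so PexX is inactive.
Palatinose is present, so WexS is inactive.
Required activator WexS is absent, so *kepV* is not transcribed.
So KepV is not produced.
With no repressor bound, *bexN* is transcribed.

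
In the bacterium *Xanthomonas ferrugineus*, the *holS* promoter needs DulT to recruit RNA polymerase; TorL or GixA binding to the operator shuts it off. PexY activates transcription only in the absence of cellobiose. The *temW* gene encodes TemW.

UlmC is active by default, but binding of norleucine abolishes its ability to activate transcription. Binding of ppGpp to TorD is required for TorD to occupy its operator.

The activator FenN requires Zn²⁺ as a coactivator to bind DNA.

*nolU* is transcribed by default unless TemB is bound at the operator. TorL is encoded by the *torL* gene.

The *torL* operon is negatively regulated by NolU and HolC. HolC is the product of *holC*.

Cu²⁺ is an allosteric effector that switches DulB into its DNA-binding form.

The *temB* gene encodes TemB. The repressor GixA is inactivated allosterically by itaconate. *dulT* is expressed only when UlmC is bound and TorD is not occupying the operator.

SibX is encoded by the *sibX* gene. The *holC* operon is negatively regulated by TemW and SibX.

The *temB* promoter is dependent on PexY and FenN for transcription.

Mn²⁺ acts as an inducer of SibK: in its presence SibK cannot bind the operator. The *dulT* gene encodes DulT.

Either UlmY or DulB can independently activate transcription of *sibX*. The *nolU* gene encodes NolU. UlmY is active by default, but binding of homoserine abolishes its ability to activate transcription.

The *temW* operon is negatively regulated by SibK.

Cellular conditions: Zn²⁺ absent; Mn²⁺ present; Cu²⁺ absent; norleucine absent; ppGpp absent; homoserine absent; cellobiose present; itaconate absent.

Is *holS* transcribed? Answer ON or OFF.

Cellobiose is present, so PexY is inactive.
Zn²⁺ is absent, so FenN is inactive.
Required activator PexY is absent, so *temB* is not transcribed.
So TemB is not produced.
With no repressor bound, *nolU* is transcribed.
So NolU is produced and active.
Mn²⁺ is present, so SibK is inactive.
With no repressor bound, *temW* is transcribed.
So TemW is produced and active.
Homoserine is absent, so UlmY is active.
Cu²⁺ is absent, so DulB is inactive.
Activator UlmY is present, so *sibX* is transcribed.
So SibX is produced and active.
With repressor TemW bound, *holC* is not transcribed.
So HolC is not produced.
With repressor NolU bound, *torL* is not transcribed.
So TorL is not produced.
Itaconate is absent, so GixA is active.
ppGpp is absent, so TorD is inactive.
Norleucine is absent, so UlmC is active.
No repressor is bound and UlmC is active, so *dulT* is transcribed.
So DulT is produced and active.
With repressor GixA bound, *holS* is not transcribed.

OFF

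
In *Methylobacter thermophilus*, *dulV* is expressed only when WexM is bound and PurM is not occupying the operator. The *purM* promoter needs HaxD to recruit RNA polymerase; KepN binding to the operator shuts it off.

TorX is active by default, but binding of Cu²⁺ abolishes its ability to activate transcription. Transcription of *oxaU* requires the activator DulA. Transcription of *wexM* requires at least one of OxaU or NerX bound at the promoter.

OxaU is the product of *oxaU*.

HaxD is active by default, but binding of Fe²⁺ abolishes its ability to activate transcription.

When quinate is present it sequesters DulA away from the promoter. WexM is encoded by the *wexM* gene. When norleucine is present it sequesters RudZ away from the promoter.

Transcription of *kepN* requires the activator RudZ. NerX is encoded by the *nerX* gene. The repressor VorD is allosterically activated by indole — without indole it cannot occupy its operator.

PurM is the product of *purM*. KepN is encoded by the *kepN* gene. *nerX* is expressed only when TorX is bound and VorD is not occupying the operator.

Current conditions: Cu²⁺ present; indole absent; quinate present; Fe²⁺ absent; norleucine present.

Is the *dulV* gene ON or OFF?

Norleucine is present, so RudZ is inactive.
Required activator RudZ is absent, so *kepN* is not transcribed.
So KepN is not produced.
Fe²⁺ is absent, so HaxD is active.
No repressor is bound and HaxD is active, so *purM* is transcribed.
So PurM is produced and active.
Quinate is present, so DulA is inactive.
Required activator DulA is absent, so *oxaU* is not transcribed.
So OxaU is not produced.
Indole is absent, so VorD is inactive.
Cu²⁺ is present, so TorX is inactive.
Required activator TorX is absent, so *nerX* is not transcribed.
So NerX is not produced.
No activator is available at the *wexM* promoter, so *wexM* is not transcribed.
So WexM is not produced.
With repressor PurM bound, *dulV* is not transcribed.

OFF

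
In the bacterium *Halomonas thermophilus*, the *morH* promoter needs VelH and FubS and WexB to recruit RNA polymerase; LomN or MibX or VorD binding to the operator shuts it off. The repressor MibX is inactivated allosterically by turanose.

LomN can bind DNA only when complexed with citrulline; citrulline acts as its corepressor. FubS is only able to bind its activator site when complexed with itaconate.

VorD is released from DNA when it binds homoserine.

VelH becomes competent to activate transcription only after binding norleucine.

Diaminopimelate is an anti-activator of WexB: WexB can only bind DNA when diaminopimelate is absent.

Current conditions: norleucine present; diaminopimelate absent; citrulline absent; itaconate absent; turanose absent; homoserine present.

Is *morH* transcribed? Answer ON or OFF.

Norleucine is present, so VelH is active.
Itaconate is absent, so FubS is inactive.
Citrulline is absent, so LomN is inactive.
Diaminopimelate is absent, so WexB is active.
Turanose is absent, so MibX is active.
Homoserine is present, so VorD is inactive.
With repressor MibX bound, *morH* is not transcribed.

OFF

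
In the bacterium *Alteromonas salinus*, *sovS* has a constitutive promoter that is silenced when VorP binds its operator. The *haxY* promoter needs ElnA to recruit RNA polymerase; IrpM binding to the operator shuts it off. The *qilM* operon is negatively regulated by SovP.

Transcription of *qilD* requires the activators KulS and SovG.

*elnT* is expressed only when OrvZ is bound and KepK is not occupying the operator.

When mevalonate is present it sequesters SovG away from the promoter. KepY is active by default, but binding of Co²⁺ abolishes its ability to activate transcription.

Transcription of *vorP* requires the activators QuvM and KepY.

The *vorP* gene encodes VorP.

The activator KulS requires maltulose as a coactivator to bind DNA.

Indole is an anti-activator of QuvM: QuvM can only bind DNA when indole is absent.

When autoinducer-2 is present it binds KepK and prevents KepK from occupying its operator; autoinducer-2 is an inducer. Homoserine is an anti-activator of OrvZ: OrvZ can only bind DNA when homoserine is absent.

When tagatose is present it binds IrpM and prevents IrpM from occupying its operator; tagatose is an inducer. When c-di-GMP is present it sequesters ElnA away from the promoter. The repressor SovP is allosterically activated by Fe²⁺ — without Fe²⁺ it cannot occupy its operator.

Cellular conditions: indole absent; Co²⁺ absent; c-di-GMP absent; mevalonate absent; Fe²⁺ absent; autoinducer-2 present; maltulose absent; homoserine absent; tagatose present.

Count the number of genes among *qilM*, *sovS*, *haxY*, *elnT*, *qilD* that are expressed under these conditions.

Fe²⁺ is absent, so SovP is inactive.
With no repressor bound, *qilM* is transcribed.
→ *qilM* is ON.
Indole is absent, so QuvM is active.
Co²⁺ is absent, so KepY is active.
No repressor is bound and QuvM and KepY are active, so *vorP* is transcribed.
So VorP is produced and active.
With repressor VorP bound, *sovS* is not transcribed.
→ *sovS* is OFF.
Tagatose is present, so IrpM is inactive.
c-di-GMP is absent, so ElnA is active.
No repressor is bound and ElnA is active, so *haxY* is transcribed.
→ *haxY* is ON.
Homoserine is absent, so OrvZ is active.
Autoinducer-2 is present, so KepK is inactive.
No repressor is bound and OrvZ is active, so *elnT* is transcribed.
→ *elnT* is ON.
Maltulose is absent, so KulS is inactive.
Mevalonate is absent, so SovG is active.
Required activator KulS is absent, so *qilD* is not transcribed.
→ *qilD* is OFF.
3 of the 5 genes are transcribed.

3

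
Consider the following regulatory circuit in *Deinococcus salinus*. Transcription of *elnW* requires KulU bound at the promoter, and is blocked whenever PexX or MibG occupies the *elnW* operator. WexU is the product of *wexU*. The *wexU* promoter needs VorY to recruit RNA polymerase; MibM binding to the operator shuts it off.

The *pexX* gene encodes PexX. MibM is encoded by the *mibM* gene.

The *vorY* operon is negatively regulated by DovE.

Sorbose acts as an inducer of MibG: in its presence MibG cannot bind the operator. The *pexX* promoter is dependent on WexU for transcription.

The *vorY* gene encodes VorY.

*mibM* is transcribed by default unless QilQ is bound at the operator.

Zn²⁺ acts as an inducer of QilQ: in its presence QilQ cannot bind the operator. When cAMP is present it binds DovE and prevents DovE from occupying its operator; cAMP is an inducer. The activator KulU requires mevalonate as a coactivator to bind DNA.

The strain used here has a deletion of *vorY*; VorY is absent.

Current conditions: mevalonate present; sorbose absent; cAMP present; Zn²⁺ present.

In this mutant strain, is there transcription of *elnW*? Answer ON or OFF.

Mevalonate is present, so KulU is active.
VorY is non-functional in this strain, so it has no effect.
Zn²⁺ is present, so QilQ is inactive.
With no repressor bound, *mibM* is transcribed.
So MibM is produced and active.
With repressor MibM bound, *wexU* is not transcribed.
So WexU is not produced.
Required activator WexU is absent, so *pexX* is not transcribed.
So PexX is not produced.
Sorbose is absent, so MibG is active.
With repressor MibG bound, *elnW* is not transcribed.

OFF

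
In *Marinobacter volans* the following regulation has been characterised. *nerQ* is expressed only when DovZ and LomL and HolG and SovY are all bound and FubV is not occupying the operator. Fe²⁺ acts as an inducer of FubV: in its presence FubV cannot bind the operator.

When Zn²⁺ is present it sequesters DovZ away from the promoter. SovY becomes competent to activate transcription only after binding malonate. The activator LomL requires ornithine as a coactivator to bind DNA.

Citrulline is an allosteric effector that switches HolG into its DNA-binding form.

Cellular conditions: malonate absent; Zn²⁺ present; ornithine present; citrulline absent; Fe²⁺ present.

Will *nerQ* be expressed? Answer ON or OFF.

OFF

Zn²⁺ is present, so DovZ is inactive.
Ornithine is present, so LomL is active.
Citrulline is absent, so HolG is inactive.
Fe²⁺ is present, so FubV is inactive.
Malonate is absent, so SovY is inactive.
Required activator DovZ is absent, so *nerQ* is not transcribed.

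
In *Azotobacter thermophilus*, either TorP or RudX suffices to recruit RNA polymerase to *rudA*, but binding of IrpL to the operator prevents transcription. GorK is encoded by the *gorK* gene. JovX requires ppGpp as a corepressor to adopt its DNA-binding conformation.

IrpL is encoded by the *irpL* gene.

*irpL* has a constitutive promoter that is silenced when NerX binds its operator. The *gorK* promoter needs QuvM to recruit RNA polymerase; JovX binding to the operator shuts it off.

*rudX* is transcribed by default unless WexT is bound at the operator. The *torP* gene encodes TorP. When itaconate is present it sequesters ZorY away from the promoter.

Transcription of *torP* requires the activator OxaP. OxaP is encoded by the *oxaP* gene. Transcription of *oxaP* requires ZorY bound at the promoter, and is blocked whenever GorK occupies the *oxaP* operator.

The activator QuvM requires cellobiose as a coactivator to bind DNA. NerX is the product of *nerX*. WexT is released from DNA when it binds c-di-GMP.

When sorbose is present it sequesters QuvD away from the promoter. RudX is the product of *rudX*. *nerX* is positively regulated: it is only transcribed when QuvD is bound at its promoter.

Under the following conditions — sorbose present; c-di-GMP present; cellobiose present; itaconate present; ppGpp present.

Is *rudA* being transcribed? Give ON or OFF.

OFF

ppGpp is present, so JovX is active.
Cellobiose is present, so QuvM is active.
With repressor JovX bound, *gorK* is not transcribed.
So GorK is not produced.
Itaconate is present, so ZorY is inactive.
Required activator ZorY is absent, so *oxaP* is not transcribed.
So OxaP is not produced.
Required activator OxaP is absent, so *torP* is not transcribed.
So TorP is not produced.
c-di-GMP is present, so WexT is inactive.
With no repressor bound, *rudX* is transcribed.
So RudX is produced and active.
Sorbose is present, so QuvD is inactive.
Required activator QuvD is absent, so *nerX* is not transcribed.
So NerX is not produced.
With no repressor bound, *irpL* is transcribed.
So IrpL is produced and active.
With repressor IrpL bound, *rudA* is not transcribed.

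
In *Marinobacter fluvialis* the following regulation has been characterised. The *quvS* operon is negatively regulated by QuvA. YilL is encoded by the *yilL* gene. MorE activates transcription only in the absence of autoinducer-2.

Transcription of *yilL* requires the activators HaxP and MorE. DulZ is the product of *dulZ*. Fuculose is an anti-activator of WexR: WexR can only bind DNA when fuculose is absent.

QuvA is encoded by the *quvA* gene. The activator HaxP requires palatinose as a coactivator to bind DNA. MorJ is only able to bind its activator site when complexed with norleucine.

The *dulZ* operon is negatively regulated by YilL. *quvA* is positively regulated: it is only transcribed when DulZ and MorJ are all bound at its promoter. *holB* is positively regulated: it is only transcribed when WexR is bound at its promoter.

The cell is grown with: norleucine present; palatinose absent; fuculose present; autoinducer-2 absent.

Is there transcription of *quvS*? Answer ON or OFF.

OFF

Palatinose is absent, so HaxP is inactive.
Autoinducer-2 is absent, so MorE is active.
Required activator HaxP is absent, so *yilL* is not transcribed.
So YilL is not produced.
With no repressor bound, *dulZ* is transcribed.
So DulZ is produced and active.
Norleucine is present, so MorJ is active.
No repressor is bound and DulZ and MorJ are active, so *quvA* is transcribed.
So QuvA is produced and active.
With repressor QuvA bound, *quvS* is not transcribed.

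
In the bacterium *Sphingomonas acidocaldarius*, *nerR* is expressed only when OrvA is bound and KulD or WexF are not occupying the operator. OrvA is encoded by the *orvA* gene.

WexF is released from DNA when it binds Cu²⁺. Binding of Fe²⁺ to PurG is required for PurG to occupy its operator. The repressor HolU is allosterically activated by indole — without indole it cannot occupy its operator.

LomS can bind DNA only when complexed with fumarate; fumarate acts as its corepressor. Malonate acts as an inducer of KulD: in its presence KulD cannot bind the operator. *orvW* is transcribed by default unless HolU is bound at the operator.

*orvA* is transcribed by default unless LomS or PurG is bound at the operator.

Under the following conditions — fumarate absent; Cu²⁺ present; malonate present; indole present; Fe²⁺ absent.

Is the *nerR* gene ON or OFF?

ON

Malonate is present, so KulD is inactive.
Fumarate is absent, so LomS is inactive.
Fe²⁺ is absent, so PurG is inactive.
With no repressor bound, *orvA* is transcribed.
So OrvA is produced and active.
Cu²⁺ is present, so WexF is inactive.
No repressor is bound and OrvA is active, so *nerR* is transcribed.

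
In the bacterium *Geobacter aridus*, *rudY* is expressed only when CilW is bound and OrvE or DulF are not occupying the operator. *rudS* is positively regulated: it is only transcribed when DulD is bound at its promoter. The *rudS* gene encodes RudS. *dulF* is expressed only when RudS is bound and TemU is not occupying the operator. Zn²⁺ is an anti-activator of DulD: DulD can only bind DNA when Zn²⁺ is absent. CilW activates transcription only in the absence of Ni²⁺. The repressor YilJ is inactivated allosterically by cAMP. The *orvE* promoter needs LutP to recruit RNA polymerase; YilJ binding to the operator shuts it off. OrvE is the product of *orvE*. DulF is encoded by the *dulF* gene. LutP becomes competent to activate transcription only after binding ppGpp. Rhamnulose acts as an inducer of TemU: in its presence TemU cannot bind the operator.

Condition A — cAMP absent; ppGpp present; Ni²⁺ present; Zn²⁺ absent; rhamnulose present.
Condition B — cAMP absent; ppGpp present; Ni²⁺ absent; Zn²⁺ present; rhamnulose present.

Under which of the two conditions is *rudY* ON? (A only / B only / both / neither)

Condition A:
cAMP is absent, so YilJ is active.
ppGpp is present, so LutP is active.
With repressor YilJ bound, *orvE* is not transcribed.
So OrvE is not produced.
Ni²⁺ is present, so CilW is inactive.
Zn²⁺ is absent, so DulD is active.
No repressor is bound and DulD is active, so *rudS* is transcribed.
So RudS is produced and active.
Rhamnulose is present, so TemU is inactive.
No repressor is bound and RudS is active, so *dulF* is transcribed.
So DulF is produced and active.
With repressor DulF bound, *rudY* is not transcribed.
→ *rudY* is OFF in A.
Condition B:
cAMP is absent, so YilJ is active.
ppGpp is present, so LutP is active.
With repressor YilJ bound, *orvE* is not transcribed.
So OrvE is not produced.
Ni²⁺ is absent, so CilW is active.
Zn²⁺ is present, so DulD is inactive.
Required activator DulD is absent, so *rudS* is not transcribed.
So RudS is not produced.
Rhamnulose is present, so TemU is inactive.
Required activator RudS is absent, so *dulF* is not transcribed.
So DulF is not produced.
No repressor is bound and CilW is active, so *rudY* is transcribed.
→ *rudY* is ON in B.

B only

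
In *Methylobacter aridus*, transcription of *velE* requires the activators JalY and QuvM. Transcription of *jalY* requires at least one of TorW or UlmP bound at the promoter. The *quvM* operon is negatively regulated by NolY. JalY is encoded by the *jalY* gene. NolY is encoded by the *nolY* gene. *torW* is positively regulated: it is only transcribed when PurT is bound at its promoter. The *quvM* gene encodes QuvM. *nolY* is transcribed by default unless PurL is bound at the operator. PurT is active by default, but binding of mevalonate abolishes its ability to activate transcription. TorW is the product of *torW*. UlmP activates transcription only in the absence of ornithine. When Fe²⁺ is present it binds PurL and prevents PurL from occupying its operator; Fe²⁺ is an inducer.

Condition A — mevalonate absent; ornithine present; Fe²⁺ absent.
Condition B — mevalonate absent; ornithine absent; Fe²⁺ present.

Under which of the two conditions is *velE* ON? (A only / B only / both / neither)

Condition A:
Mevalonate is absent, so PurT is active.
No repressor is bound and PurT is active, so *torW* is transcribed.
So TorW is produced and active.
Ornithine is present, so UlmP is inactive.
Activator TorW is present, so *jalY* is transcribed.
So JalY is produced and active.
Fe²⁺ is absent, so PurL is active.
With repressor PurL bound, *nolY* is not transcribed.
So NolY is not produced.
With no repressor bound, *quvM* is transcribed.
So QuvM is produced and active.
No repressor is bound and JalY and QuvM are active, so *velE* is transcribed.
→ *velE* is ON in A.
Condition B:
Mevalonate is absent, so PurT is active.
No repressor is bound and PurT is active, so *torW* is transcribed.
So TorW is produced and active.
Ornithine is absent, so UlmP is active.
Activator TorW is present, so *jalY* is transcribed.
So JalY is produced and active.
Fe²⁺ is present, so PurL is inactive.
With no repressor bound, *nolY* is transcribed.
So NolY is produced and active.
With repressor NolY bound, *quvM* is not transcribed.
So QuvM is not produced.
Required activator QuvM is absent, so *velE* is not transcribed.
→ *velE* is OFF in B.

A only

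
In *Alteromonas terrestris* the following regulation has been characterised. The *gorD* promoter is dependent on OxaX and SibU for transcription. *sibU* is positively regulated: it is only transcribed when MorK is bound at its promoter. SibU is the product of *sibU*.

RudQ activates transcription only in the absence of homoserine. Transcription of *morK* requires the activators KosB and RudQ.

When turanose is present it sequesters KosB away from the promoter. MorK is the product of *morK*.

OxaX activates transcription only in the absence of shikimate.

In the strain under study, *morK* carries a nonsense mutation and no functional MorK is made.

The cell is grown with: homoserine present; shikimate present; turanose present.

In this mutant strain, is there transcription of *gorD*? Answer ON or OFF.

Shikimate is present, so OxaX is inactive.
MorK is non-functional in this strain, so it has no effect.
Required activator MorK is absent, so *sibU* is not transcribed.
So SibU is not produced.
Required activator OxaX is absent, so *gorD* is not transcribed.

OFF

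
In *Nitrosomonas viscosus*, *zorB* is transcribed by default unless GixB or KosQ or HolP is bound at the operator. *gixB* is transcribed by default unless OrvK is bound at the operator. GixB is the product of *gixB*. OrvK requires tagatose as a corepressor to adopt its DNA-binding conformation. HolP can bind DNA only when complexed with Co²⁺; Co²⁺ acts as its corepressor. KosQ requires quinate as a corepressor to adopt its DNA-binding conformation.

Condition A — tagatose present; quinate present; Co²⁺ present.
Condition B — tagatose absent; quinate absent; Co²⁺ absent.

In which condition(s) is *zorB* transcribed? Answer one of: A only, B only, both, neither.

neither

Condition A:
Tagatose is present, so OrvK is active.
With repressor OrvK bound, *gixB* is not transcribed.
So GixB is not produced.
Quinate is present, so KosQ is active.
Co²⁺ is present, so HolP is active.
With repressor KosQ bound, *zorB* is not transcribed.
→ *zorB* is OFF in A.
Condition B:
Tagatose is absent, so OrvK is inactive.
With no repressor bound, *gixB* is transcribed.
So GixB is produced and active.
Quinate is absent, so KosQ is inactive.
Co²⁺ is absent, so HolP is inactive.
With repressor GixB bound, *zorB* is not transcribed.
→ *zorB* is OFF in B.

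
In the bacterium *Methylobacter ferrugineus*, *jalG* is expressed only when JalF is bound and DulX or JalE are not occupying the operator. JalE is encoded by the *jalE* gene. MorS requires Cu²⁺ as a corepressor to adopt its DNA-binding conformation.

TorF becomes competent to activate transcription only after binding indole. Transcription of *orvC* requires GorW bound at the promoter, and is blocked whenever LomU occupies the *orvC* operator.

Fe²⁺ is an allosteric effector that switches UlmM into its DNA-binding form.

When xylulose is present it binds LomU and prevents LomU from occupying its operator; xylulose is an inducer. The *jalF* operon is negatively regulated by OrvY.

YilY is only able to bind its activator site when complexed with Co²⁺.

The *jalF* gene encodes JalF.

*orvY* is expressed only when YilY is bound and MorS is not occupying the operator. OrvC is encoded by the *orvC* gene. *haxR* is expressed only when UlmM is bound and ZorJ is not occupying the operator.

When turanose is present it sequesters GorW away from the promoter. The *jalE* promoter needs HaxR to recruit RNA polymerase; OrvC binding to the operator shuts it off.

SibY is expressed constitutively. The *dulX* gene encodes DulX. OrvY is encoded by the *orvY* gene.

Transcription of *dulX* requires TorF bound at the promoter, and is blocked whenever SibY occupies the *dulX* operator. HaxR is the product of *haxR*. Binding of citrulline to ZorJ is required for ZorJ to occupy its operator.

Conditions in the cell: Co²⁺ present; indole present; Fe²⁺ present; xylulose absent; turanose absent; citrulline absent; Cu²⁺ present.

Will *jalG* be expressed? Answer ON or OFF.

SibY is produced constitutively and is active.
Indole is present, so TorF is active.
With repressor SibY bound, *dulX* is not transcribed.
So DulX is not produced.
Co²⁺ is present, so YilY is active.
Cu²⁺ is present, so MorS is active.
With repressor MorS bound, *orvY* is not transcribed.
So OrvY is not produced.
With no repressor bound, *jalF* is transcribed.
So JalF is produced and active.
Xylulose is absent, so LomU is active.
Turanose is absent, so GorW is active.
With repressor LomU bound, *orvC* is not transcribed.
So OrvC is not produced.
Fe²⁺ is present, so UlmM is active.
Citrulline is absent, so ZorJ is inactive.
No repressor is bound and UlmM is active, so *haxR* is transcribed.
So HaxR is produced and active.
No repressor is bound and HaxR is active, so *jalE* is transcribed.
So JalE is produced and active.
With repressor JalE bound, *jalG* is not transcribed.

OFF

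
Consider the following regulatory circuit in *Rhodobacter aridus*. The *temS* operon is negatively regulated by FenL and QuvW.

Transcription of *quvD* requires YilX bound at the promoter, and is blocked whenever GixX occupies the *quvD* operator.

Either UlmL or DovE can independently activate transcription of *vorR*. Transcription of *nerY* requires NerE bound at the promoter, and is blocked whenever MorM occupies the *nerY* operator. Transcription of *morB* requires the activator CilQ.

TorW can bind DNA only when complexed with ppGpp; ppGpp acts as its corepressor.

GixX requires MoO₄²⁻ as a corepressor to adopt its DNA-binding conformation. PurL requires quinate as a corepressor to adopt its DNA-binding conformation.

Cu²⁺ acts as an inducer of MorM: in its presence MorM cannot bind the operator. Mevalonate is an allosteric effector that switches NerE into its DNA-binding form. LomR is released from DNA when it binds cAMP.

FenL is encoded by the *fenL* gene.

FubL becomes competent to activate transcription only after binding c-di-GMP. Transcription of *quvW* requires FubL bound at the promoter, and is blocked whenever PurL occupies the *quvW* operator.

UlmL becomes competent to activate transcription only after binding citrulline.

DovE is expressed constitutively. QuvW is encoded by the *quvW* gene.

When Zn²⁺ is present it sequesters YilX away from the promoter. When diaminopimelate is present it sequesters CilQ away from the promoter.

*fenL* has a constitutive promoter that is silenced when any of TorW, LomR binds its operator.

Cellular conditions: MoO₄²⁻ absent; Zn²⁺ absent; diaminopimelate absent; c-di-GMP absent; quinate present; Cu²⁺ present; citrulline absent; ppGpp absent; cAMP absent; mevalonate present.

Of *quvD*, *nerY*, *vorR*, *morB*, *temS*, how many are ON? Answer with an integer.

Zn²⁺ is absent, so YilX is active.
MoO₄²⁻ is absent, so GixX is inactive.
No repressor is bound and YilX is active, so *quvD* is transcribed.
→ *quvD* is ON.
Cu²⁺ is present, so MorM is inactive.
Mevalonate is present, so NerE is active.
No repressor is bound and NerE is active, so *nerY* is transcribed.
→ *nerY* is ON.
Citrulline is absent, so UlmL is inactive.
DovE is produced constitutively and is active.
Activator DovE is present, so *vorR* is transcribed.
→ *vorR* is ON.
Diaminopimelate is absent, so CilQ is active.
No repressor is bound and CilQ is active, so *morB* is transcribed.
→ *morB* is ON.
ppGpp is absent, so TorW is inactive.
cAMP is absent, so LomR is active.
With repressor LomR bound, *fenL* is not transcribed.
So FenL is not produced.
Quinate is present, so PurL is active.
c-di-GMP is absent, so FubL is inactive.
With repressor PurL bound, *quvW* is not transcribed.
So QuvW is not produced.
With no repressor bound, *temS* is transcribed.
→ *temS* is ON.
5 of the 5 genes are transcribed.

5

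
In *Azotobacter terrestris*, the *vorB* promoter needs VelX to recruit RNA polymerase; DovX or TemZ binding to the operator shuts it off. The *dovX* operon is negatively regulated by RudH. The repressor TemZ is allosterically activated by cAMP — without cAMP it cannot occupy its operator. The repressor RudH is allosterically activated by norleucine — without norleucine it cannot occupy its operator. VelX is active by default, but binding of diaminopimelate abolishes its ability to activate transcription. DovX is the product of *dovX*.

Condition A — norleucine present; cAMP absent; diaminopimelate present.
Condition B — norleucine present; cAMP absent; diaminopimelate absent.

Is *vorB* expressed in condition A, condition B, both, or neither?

B only

Condition A:
Norleucine is present, so RudH is active.
With repressor RudH bound, *dovX* is not transcribed.
So DovX is not produced.
cAMP is absent, so TemZ is inactive.
Diaminopimelate is present, so VelX is inactive.
Required activator VelX is absent, so *vorB* is not transcribed.
→ *vorB* is OFF in A.
Condition B:
Norleucine is present, so RudH is active.
With repressor RudH bound, *dovX* is not transcribed.
So DovX is not produced.
cAMP is absent, so TemZ is inactive.
Diaminopimelate is absent, so VelX is active.
No repressor is bound and VelX is active, so *vorB* is transcribed.
→ *vorB* is ON in B.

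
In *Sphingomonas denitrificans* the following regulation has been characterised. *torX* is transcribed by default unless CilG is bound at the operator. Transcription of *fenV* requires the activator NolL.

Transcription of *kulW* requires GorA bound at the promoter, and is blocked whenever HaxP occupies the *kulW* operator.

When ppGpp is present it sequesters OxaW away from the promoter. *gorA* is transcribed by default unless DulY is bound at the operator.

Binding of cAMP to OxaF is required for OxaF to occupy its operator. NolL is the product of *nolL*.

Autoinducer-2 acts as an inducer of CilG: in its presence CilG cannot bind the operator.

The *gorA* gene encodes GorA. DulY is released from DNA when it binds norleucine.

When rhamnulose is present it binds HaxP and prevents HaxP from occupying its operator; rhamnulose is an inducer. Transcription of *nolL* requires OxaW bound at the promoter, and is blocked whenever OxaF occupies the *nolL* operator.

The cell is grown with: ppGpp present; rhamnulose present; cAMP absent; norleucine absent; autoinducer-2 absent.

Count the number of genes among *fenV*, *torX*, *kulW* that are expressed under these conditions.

cAMP is absent, so OxaF is inactive.
ppGpp is present, so OxaW is inactive.
Required activator OxaW is absent, so *nolL* is not transcribed.
So NolL is not produced.
Required activator NolL is absent, so *fenV* is not transcribed.
→ *fenV* is OFF.
Autoinducer-2 is absent, so CilG is active.
With repressor CilG bound, *torX* is not transcribed.
→ *torX* is OFF.
Rhamnulose is present, so HaxP is inactive.
Norleucine is absent, so DulY is active.
With repressor DulY bound, *gorA* is not transcribed.
So GorA is not produced.
Required activator GorA is absent, so *kulW* is not transcribed.
→ *kulW* is OFF.
0 of the 3 genes are transcribed.

0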